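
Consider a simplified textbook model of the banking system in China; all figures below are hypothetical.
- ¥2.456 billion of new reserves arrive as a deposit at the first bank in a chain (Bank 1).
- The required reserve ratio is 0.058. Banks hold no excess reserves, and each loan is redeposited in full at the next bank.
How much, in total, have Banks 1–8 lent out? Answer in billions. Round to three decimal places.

¥15.157 billion

Bank i lends (1 − rr)^i of the original deposit: Bank 1 lends 2.456·0.9420 ≈ 2.3136, Bank 2 lends 2.456·0.9420² ≈ 2.1794, and so on.
Summing a geometric series: total = 2.456·[0.9420·(1 − 0.9420^8) / (1 − 0.9420)] ≈ 15.1569 billion.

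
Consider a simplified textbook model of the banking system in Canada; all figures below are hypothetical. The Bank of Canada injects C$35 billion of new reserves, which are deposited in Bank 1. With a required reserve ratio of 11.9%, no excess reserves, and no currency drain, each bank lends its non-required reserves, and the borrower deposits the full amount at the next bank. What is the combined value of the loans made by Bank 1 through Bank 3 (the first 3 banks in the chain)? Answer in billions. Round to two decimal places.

C$81.93 billion

Bank i lends (1 − rr)^i of the original deposit: Bank 1 lends 35·0.8810 = 30.8350, Bank 2 lends 35·0.8810² ≈ 27.1656, and so on.
Summing a geometric series: total = 35·[0.8810·(1 − 0.8810^3) / (1 − 0.8810)] ≈ 81.9336 billion.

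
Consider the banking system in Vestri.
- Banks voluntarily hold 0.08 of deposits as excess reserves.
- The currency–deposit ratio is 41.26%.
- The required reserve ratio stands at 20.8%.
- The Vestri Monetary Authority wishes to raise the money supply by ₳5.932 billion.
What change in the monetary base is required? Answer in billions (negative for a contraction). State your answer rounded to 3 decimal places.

₳2.942 billion

The money multiplier is m = (1 + c) / (rr + e + c) = (1 + 0.4126) / (0.208 + 0.08 + 0.4126) ≈ 2.01627.
ΔMB = ΔM / m = (+5.932) / 2.01627 ≈ 2.9421 billion.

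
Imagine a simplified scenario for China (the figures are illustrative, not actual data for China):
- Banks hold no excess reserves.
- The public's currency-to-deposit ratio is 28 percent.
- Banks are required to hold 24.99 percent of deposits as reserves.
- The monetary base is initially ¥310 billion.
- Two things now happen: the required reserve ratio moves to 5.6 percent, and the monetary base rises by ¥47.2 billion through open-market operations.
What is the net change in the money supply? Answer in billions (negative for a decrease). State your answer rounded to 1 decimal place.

¥611.9 billion

Before: m₁ = (1 + 0.28) / (0.2499 + 0.28) ≈ 2.41555, MB₁ = 310, so M₁ = 2.41555 × 310 = 748.8205 billion.
After: m₂ = (1 + 0.28) / (0.056 + 0.28) ≈ 3.80952, MB₂ = 310 + 47.2 = 357.2, so M₂ = 3.80952 × 357.2 ≈ 1360.7605 billion.
ΔM = M₂ − M₁ = 1360.7605 − 748.8205 = 611.94 billion.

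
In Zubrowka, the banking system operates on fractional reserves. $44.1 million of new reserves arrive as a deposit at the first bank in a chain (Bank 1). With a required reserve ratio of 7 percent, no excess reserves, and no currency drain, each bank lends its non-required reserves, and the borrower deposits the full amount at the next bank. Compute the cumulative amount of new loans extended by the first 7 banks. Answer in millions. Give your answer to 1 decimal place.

$233.4 million

Bank i lends (1 − rr)^i of the original deposit: Bank 1 lends 44.1·0.9300 = 41.0130, Bank 2 lends 44.1·0.9300² ≈ 38.1421, and so on.
Summing a geometric series: total = 44.1·[0.9300·(1 − 0.9300^7) / (1 − 0.9300)] ≈ 233.3635 million.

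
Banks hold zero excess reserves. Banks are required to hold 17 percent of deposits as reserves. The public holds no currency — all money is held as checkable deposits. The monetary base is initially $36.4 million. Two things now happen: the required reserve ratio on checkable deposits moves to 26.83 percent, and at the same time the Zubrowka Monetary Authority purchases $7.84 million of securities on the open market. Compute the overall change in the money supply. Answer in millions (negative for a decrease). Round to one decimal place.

-49.2 million

Before: m₁ = 1 / (0.17) ≈ 5.8824, MB₁ = 36.4, so M₁ = 5.8824 × 36.4 ≈ 214.1194 million.
After: m₂ = 1 / (0.2683) ≈ 3.7272, MB₂ = 36.4 + 7.84 = 44.24, so M₂ = 3.7272 × 44.24 ≈ 164.8913 million.
ΔM = M₂ − M₁ = 164.8913 − 214.1194 = -49.2281 million.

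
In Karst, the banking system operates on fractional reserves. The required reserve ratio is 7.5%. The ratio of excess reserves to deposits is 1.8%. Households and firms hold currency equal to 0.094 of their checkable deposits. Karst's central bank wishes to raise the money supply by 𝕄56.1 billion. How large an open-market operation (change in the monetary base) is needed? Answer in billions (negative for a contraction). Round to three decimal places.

The money multiplier is m = (1 + c) / (rr + e + c) = (1 + 0.094) / (0.075 + 0.018 + 0.094) ≈ 5.850267.
ΔMB = ΔM / m = (+56.1) / 5.850267 ≈ 9.5893 billion.

𝕄9.589 billion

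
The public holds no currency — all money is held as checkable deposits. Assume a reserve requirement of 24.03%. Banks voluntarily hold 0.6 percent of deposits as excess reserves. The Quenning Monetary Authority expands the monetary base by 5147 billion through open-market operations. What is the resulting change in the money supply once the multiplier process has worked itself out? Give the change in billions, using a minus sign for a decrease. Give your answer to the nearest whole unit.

The money multiplier is m = 1 / (rr + e) = 1 / (0.2403 + 0.006) ≈ 4.06009.
The purchase adds 5147 billion of base, so ΔM = m × ΔMB = 4.06009 × (+5147) ≈ 20897.2832 billion.

20897 billion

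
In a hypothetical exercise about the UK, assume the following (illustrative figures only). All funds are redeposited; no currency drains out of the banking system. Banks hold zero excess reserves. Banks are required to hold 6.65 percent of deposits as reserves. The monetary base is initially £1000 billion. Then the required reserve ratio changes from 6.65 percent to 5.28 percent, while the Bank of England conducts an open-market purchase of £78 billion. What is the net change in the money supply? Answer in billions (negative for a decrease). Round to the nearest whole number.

£5379 billion

Before: m₁ = 1 / (0.0665) ≈ 15.03759, MB₁ = 1000, so M₁ = 15.03759 × 1000 = 15037.59 billion.
After: m₂ = 1 / (0.0528) ≈ 18.93939, MB₂ = 1000 + 78 = 1078, so M₂ = 18.93939 × 1078 ≈ 20416.6624 billion.
ΔM = M₂ − M₁ = 20416.6624 − 15037.59 = 5379.0724 billion.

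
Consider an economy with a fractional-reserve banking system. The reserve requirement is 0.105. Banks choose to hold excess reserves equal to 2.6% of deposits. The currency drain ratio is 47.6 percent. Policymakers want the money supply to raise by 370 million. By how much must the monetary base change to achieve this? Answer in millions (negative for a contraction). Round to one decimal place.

152.2 million

The money multiplier is m = (1 + c) / (rr + e + c) = (1 + 0.476) / (0.105 + 0.026 + 0.476) ≈ 2.43163.
ΔMB = ΔM / m = (+370) / 2.43163 ≈ 152.1613 million.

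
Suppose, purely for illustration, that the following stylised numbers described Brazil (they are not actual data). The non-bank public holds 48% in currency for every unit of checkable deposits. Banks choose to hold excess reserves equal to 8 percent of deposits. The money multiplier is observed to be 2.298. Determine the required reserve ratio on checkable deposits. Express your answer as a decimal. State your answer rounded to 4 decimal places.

0.0840

Using m = 2.298. Since m = (1 + c)/(c + rr + e), the denominator satisfies c + rr + e = (1 + c)/m = (1 + 0.48) / 2.298 ≈ 0.644038.
With c = 0.48 and e = 0.08, the required reserve ratio on checkable deposits is 0.644038 − 0.48 − 0.08 = 0.084038.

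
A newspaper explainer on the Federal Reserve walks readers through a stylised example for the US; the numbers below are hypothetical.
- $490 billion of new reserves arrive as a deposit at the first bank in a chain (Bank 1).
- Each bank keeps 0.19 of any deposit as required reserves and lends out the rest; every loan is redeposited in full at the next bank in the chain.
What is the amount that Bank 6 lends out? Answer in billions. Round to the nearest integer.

$138 billion

Each bank lends a fraction (1 − rr) = 0.8100 of the deposit it receives, so Bank 6 receives 490·0.8100^5 and lends 490·0.8100^6 ≈ 138.3905 billion.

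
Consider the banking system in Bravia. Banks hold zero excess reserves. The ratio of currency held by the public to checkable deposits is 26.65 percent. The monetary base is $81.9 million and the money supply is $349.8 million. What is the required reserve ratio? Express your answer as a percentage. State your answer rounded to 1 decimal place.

3.0%

Using m = M/MB = 349.8/81.9 ≈ 4.271062. Since m = (1 + c)/(c + rr + e), the denominator satisfies c + rr + e = (1 + c)/m = (1 + 0.2665) / 4.271062 ≈ 0.296530.
With c = 0.2665 and e = 0, the required reserve ratio is 0.296530 − 0.2665 − 0 = 0.03003.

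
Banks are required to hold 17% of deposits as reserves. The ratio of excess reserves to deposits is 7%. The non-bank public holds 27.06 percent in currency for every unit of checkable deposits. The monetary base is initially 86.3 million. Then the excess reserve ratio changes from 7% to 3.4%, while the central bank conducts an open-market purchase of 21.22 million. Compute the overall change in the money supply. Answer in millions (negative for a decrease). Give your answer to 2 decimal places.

Before: m₁ = (1 + 0.2706) / (0.17 + 0.07 + 0.2706) ≈ 2.488445, MB₁ = 86.3, so M₁ = 2.488445 × 86.3 ≈ 214.7528 million.
After: m₂ = (1 + 0.2706) / (0.17 + 0.034 + 0.2706) ≈ 2.677202, MB₂ = 86.3 + 21.22 = 107.52, so M₂ = 2.677202 × 107.52 ≈ 287.8528 million.
ΔM = M₂ − M₁ = 287.8528 − 214.7528 = 73.1 million.

73.10 million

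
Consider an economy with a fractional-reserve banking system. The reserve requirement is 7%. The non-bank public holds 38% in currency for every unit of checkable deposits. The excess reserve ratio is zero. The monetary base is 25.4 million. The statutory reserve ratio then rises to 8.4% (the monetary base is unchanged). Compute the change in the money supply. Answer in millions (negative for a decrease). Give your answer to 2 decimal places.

Initially m₁ = (1 + 0.38) / (0.07 + 0.38) ≈ 3.06667, so M₁ = 3.06667 × 25.4 ≈ 77.8934 million.
After the change m₂ = (1 + 0.38) / (0.084 + 0.38) ≈ 2.97414, so M₂ = 2.97414 × 25.4 ≈ 75.5432 million.
ΔM = M₂ − M₁ = 75.5432 − 77.8934 = -2.3502 million.

-2.35 million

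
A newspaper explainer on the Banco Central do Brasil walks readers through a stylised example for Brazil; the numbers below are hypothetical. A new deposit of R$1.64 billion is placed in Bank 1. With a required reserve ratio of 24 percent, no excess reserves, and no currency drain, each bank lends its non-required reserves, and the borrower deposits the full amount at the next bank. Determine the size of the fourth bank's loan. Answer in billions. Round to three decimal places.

Each bank lends a fraction (1 − rr) = 0.7600 of the deposit it receives, so Bank 4 receives 1.64·0.7600^3 and lends 1.64·0.7600^4 ≈ 0.5471 billion.

R$0.547 billion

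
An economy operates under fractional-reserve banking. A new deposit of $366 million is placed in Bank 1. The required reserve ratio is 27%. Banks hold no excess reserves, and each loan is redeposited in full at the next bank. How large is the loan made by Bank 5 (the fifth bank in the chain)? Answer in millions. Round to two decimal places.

$75.87 million

Each bank lends a fraction (1 − rr) = 0.7300 of the deposit it receives, so Bank 5 receives 366·0.7300^4 and lends 366·0.7300^5 ≈ 75.8744 million.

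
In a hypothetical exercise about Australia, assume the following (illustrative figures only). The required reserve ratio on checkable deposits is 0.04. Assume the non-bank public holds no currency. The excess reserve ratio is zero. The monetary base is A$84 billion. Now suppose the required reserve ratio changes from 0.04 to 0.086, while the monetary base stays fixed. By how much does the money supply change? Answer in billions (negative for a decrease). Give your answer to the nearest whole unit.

Initially m₁ = 1 / (0.04) = 25, so M₁ = 25 × 84 = 2100 billion.
After the change m₂ = 1 / (0.086) ≈ 11.6279, so M₂ = 11.6279 × 84 = 976.7436 billion.
ΔM = M₂ − M₁ = 976.7436 − 2100 = -1123.2564 billion.

-1123 billion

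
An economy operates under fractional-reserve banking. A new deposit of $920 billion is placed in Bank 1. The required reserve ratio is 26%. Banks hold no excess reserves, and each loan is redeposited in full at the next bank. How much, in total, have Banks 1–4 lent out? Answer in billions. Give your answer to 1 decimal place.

$1833.3 billion

Bank i lends (1 − rr)^i of the original deposit: Bank 1 lends 920·0.7400 = 680.8000, Bank 2 lends 920·0.7400² = 503.7920, and so on.
Summing a geometric series: total = 920·[0.7400·(1 − 0.7400^4) / (1 − 0.7400)] ≈ 1833.2746 billion.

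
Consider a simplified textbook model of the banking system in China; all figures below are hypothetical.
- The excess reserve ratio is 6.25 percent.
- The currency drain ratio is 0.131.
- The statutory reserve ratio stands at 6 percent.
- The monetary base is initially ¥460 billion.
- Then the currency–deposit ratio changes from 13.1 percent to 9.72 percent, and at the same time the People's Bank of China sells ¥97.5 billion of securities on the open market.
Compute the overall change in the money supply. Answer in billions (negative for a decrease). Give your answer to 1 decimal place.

Before: m₁ = (1 + 0.131) / (0.06 + 0.0625 + 0.131) ≈ 4.46154, MB₁ = 460, so M₁ = 4.46154 × 460 = 2052.3084 billion.
After: m₂ = (1 + 0.0972) / (0.06 + 0.0625 + 0.0972) ≈ 4.99408, MB₂ = 460 − 97.5 = 362.5, so M₂ = 4.99408 × 362.5 = 1810.354 billion.
ΔM = M₂ − M₁ = 1810.354 − 2052.3084 = -241.9544 billion.

-242.0 billion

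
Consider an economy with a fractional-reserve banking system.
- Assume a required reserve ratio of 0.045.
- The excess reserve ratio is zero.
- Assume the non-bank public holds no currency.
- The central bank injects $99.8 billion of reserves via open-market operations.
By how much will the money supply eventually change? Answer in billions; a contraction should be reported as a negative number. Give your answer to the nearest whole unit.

The simple money multiplier is m = 1/rr = 1/0.045 ≈ 22.2222.
An open-market purchase increases the monetary base by 99.8 billion, so ΔM = m × ΔMB = 22.2222 × 99.8 ≈ 2217.7756 billion.

$2218 billion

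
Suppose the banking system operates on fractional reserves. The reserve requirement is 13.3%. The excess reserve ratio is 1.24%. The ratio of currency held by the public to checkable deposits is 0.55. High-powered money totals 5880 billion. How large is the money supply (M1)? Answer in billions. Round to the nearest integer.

The money multiplier is m = (1 + c) / (rr + e + c) = (1 + 0.55) / (0.133 + 0.0124 + 0.55) ≈ 2.22893.
So M = m × MB = 2.22893 × 5880 = 13106.1084 billion.

13106 billion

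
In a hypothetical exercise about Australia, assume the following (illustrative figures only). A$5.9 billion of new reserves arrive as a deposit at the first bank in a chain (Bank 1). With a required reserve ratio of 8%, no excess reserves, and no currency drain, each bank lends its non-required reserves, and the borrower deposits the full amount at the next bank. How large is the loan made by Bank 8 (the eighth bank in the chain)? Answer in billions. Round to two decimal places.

A$3.03 billion

Each bank lends a fraction (1 − rr) = 0.9200 of the deposit it receives, so Bank 8 receives 5.9·0.9200^7 and lends 5.9·0.9200^8 ≈ 3.0280 billion.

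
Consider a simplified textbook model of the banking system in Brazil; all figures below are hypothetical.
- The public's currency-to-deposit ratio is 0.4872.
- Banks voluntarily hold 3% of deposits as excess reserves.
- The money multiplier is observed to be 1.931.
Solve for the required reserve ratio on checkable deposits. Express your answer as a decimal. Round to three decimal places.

Using m = 1.931. Since m = (1 + c)/(c + rr + e), the denominator satisfies c + rr + e = (1 + c)/m = (1 + 0.4872) / 1.931 ≈ 0.770171.
With c = 0.4872 and e = 0.03, the required reserve ratio on checkable deposits is 0.770171 − 0.4872 − 0.03 = 0.252971.

0.253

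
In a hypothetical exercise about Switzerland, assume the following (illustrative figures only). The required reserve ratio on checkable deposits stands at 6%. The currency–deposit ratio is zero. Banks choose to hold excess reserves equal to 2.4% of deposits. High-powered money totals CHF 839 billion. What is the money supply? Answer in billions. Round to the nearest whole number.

The money multiplier is m = 1 / (rr + e) = 1 / (0.06 + 0.024) ≈ 11.9048.
So M = m × MB = 11.9048 × 839 = 9988.1272 billion.

CHF 9988 billion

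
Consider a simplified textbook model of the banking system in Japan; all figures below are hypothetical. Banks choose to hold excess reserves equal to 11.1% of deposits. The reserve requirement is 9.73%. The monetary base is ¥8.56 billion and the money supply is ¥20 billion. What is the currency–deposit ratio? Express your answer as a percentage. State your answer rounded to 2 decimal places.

Using m = M/MB = 20/8.56 ≈ 2.336449. From m = (1 + c)/(c + rr + e), rearranging gives 1 + c = m·(c + rr + e), so c·(1 − m) = m·(rr + e) − 1.
Hence c = [m·(rr + e) − 1]/(1 − m) = [2.336449 × (0.0973 + 0.111) − 1] / (1 − 2.336449) ≈ 0.384091.

38.41%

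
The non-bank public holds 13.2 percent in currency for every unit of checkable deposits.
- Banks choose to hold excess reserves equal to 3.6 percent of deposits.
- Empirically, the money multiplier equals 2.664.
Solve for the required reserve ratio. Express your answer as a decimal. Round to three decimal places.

0.257

Using m = 2.664. Since m = (1 + c)/(c + rr + e), the denominator satisfies c + rr + e = (1 + c)/m = (1 + 0.132) / 2.664 ≈ 0.424925.
With c = 0.132 and e = 0.036, the required reserve ratio is 0.424925 − 0.132 − 0.036 = 0.256925.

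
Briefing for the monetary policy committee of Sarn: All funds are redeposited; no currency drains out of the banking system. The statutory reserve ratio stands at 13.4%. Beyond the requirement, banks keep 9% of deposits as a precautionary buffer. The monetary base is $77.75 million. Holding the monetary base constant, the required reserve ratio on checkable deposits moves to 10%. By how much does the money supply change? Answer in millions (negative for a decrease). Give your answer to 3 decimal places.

$62.112 million

Initially m₁ = 1 / (0.134 + 0.09) ≈ 4.464286, so M₁ = 4.464286 × 77.75 ≈ 347.0982 million.
After the change m₂ = 1 / (0.1 + 0.09) ≈ 5.263158, so M₂ = 5.263158 × 77.75 ≈ 409.2105 million.
ΔM = M₂ − M₁ = 409.2105 − 347.0982 = 62.1123 million.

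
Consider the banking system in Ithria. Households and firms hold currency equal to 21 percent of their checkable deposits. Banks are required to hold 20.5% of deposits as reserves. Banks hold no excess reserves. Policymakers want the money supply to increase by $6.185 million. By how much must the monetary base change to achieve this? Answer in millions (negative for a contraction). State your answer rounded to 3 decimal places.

$2.121 million

The money multiplier is m = (1 + c) / (rr + c) = (1 + 0.21) / (0.205 + 0.21) ≈ 2.91566.
ΔMB = ΔM / m = (+6.185) / 2.91566 ≈ 2.1213 million.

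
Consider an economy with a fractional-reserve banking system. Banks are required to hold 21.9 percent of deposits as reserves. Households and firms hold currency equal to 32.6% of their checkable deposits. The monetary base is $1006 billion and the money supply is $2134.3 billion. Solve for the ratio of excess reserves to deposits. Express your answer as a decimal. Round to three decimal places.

Using m = M/MB = 2134.3/1006 ≈ 2.121571. Since m = (1 + c)/(c + rr + e), the denominator satisfies c + rr + e = (1 + c)/m = (1 + 0.326) / 2.121571 ≈ 0.625009.
With c = 0.326 and rr = 0.219, the ratio of excess reserves to deposits is 0.625009 − 0.326 − 0.219 = 0.080009.

0.080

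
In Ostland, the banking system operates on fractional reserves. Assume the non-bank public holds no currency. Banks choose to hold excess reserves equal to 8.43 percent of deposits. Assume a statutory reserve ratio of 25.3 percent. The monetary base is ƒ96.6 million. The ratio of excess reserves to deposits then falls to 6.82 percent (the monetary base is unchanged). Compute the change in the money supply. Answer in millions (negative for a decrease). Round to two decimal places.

Initially m₁ = 1 / (0.253 + 0.0843) ≈ 2.96472, so M₁ = 2.96472 × 96.6 ≈ 286.392 million.
After the change m₂ = 1 / (0.253 + 0.0682) ≈ 3.11333, so M₂ = 3.11333 × 96.6 ≈ 300.7477 million.
ΔM = M₂ − M₁ = 300.7477 − 286.392 = 14.3557 million.

ƒ14.36 million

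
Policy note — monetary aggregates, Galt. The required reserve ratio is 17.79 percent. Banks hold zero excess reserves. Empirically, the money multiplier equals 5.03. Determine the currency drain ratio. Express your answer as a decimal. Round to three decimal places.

0.026

Using m = 5.03. From m = (1 + c)/(c + rr + e), rearranging gives 1 + c = m·(c + rr + e), so c·(1 − m) = m·(rr + e) − 1.
Hence c = [m·(rr + e) − 1]/(1 − m) = [5.03 × (0.1779 + 0) − 1] / (1 − 5.03) ≈ 0.026095.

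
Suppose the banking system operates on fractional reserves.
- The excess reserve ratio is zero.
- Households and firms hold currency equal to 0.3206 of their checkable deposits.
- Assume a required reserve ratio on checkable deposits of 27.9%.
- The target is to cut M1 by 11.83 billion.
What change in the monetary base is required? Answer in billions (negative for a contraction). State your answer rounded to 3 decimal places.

-5.371 billion

The money multiplier is m = (1 + c) / (rr + c) = (1 + 0.3206) / (0.279 + 0.3206) ≈ 2.202468.
ΔMB = ΔM / m = (−11.83) / 2.202468 ≈ -5.3712 billion.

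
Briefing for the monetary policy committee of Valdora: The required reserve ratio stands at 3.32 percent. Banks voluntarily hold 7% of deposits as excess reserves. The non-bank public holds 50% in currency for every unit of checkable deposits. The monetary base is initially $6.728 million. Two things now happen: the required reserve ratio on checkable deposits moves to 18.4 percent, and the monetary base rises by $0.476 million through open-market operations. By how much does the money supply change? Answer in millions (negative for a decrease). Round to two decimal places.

-2.40 million

Before: m₁ = (1 + 0.5) / (0.0332 + 0.07 + 0.5) ≈ 2.4867, MB₁ = 6.728, so M₁ = 2.4867 × 6.728 ≈ 16.7305 million.
After: m₂ = (1 + 0.5) / (0.184 + 0.07 + 0.5) ≈ 1.9894, MB₂ = 6.728 + 0.476 = 7.204, so M₂ = 1.9894 × 7.204 ≈ 14.3316 million.
ΔM = M₂ − M₁ = 14.3316 − 16.7305 = -2.3989 million.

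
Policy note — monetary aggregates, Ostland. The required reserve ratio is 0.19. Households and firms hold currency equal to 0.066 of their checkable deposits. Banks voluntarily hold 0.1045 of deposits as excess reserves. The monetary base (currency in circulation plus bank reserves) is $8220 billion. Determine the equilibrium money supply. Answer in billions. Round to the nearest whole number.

The money multiplier is m = (1 + c) / (rr + e + c) = (1 + 0.066) / (0.19 + 0.1045 + 0.066) ≈ 2.95700.
So M = m × MB = 2.95700 × 8220 = 24306.54 billion.

$24307 billion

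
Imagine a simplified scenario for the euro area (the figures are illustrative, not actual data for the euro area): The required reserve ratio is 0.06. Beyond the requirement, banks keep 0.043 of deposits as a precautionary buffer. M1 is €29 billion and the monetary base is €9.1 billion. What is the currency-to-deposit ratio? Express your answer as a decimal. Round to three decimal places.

0.307

Using m = M/MB = 29/9.1 ≈ 3.186813. From m = (1 + c)/(c + rr + e), rearranging gives 1 + c = m·(c + rr + e), so c·(1 − m) = m·(rr + e) − 1.
Hence c = [m·(rr + e) − 1]/(1 − m) = [3.186813 × (0.06 + 0.043) − 1] / (1 − 3.186813) ≈ 0.307186.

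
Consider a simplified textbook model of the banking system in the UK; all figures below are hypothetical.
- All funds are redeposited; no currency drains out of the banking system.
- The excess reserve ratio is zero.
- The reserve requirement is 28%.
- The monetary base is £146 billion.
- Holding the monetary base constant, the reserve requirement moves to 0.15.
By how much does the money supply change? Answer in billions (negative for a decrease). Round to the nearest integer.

£452 billion

Initially m₁ = 1 / (0.28) ≈ 3.5714, so M₁ = 3.5714 × 146 = 521.4244 billion.
After the change m₂ = 1 / (0.15) ≈ 6.6667, so M₂ = 6.6667 × 146 = 973.3382 billion.
ΔM = M₂ − M₁ = 973.3382 − 521.4244 = 451.9138 billion.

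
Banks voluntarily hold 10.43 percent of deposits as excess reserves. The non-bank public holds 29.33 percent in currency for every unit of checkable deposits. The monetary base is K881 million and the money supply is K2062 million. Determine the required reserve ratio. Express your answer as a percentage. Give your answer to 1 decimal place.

Using m = M/MB = 2062/881 ≈ 2.340522. Since m = (1 + c)/(c + rr + e), the denominator satisfies c + rr + e = (1 + c)/m = (1 + 0.2933) / 2.340522 ≈ 0.552569.
With c = 0.2933 and e = 0.1043, the required reserve ratio is 0.552569 − 0.2933 − 0.1043 = 0.154969.

15.5%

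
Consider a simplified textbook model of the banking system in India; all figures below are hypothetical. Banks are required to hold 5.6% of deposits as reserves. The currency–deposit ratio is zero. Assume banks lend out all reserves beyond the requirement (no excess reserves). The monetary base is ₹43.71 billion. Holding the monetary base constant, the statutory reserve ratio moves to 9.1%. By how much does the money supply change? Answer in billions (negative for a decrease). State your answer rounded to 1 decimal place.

Initially m₁ = 1 / (0.056) ≈ 17.8571, so M₁ = 17.8571 × 43.71 ≈ 780.5338 billion.
After the change m₂ = 1 / (0.091) ≈ 10.9890, so M₂ = 10.9890 × 43.71 ≈ 480.3292 billion.
ΔM = M₂ − M₁ = 480.3292 − 780.5338 = -300.2046 billion.

-300.2 billion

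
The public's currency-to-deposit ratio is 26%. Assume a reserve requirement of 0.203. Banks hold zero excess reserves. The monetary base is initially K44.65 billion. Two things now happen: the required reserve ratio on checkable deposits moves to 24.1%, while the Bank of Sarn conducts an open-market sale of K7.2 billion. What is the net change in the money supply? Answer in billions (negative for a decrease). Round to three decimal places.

-27.324 billion

Before: m₁ = (1 + 0.26) / (0.203 + 0.26) ≈ 2.721382, MB₁ = 44.65, so M₁ = 2.721382 × 44.65 ≈ 121.5097 billion.
After: m₂ = (1 + 0.26) / (0.241 + 0.26) ≈ 2.514970, MB₂ = 44.65 − 7.2 = 37.45, so M₂ = 2.514970 × 37.45 ≈ 94.1856 billion.
ΔM = M₂ − M₁ = 94.1856 − 121.5097 = -27.3241 billion.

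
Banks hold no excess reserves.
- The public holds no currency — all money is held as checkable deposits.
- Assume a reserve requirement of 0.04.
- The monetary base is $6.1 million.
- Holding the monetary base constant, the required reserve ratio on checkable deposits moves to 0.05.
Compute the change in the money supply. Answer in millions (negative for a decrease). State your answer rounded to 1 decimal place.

Initially m₁ = 1 / (0.04) = 25, so M₁ = 25 × 6.1 = 152.5 million.
After the change m₂ = 1 / (0.05) = 20, so M₂ = 20 × 6.1 = 122 million.
ΔM = M₂ − M₁ = 122 − 152.5 = -30.5 million.

-30.5 million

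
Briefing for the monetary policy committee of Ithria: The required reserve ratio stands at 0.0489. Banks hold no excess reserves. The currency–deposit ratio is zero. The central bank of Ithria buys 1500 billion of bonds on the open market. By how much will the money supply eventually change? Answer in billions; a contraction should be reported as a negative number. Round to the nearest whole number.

30675 billion

The simple money multiplier is m = 1/rr = 1/0.0489 ≈ 20.44990.
An open-market purchase increases the monetary base by 1500 billion, so ΔM = m × ΔMB = 20.44990 × 1500 = 30674.85 billion.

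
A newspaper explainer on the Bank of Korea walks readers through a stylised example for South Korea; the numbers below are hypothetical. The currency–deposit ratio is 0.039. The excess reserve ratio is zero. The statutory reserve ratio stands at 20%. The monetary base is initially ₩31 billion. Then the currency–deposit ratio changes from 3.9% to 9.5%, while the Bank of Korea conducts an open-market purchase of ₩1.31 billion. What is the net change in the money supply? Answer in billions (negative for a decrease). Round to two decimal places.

Before: m₁ = (1 + 0.039) / (0.2 + 0.039) ≈ 4.34728, MB₁ = 31, so M₁ = 4.34728 × 31 ≈ 134.7657 billion.
After: m₂ = (1 + 0.095) / (0.2 + 0.095) ≈ 3.71186, MB₂ = 31 + 1.31 = 32.31, so M₂ = 3.71186 × 32.31 ≈ 119.9302 billion.
ΔM = M₂ − M₁ = 119.9302 − 134.7657 = -14.8355 billion.

-14.84 billion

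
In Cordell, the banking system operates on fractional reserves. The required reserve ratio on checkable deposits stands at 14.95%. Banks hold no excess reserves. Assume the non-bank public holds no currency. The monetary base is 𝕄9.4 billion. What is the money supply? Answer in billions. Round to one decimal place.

With no currency drain or excess reserves, the money multiplier is m = 1/rr = 1/0.1495 ≈ 6.6890.
Money supply M = m × MB = 6.6890 × 9.4 = 62.8766 billion.

𝕄62.9 billion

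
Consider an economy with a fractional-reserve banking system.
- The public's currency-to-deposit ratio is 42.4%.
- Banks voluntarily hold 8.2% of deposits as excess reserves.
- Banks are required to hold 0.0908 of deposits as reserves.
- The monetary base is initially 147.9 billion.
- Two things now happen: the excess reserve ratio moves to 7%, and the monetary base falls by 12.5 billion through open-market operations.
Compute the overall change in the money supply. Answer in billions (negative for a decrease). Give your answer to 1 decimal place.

-23.2 billion

Before: m₁ = (1 + 0.424) / (0.0908 + 0.082 + 0.424) ≈ 2.38606, MB₁ = 147.9, so M₁ = 2.38606 × 147.9 ≈ 352.8983 billion.
After: m₂ = (1 + 0.424) / (0.0908 + 0.07 + 0.424) ≈ 2.43502, MB₂ = 147.9 − 12.5 = 135.4, so M₂ = 2.43502 × 135.4 ≈ 329.7017 billion.
ΔM = M₂ − M₁ = 329.7017 − 352.8983 = -23.1966 billion.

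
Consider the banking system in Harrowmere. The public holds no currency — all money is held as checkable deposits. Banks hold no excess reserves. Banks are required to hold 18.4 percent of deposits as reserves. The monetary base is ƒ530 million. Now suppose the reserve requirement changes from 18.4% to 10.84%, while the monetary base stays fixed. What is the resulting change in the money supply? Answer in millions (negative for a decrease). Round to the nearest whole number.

ƒ2009 million

Initially m₁ = 1 / (0.184) ≈ 5.4348, so M₁ = 5.4348 × 530 = 2880.444 million.
After the change m₂ = 1 / (0.1084) ≈ 9.2251, so M₂ = 9.2251 × 530 = 4889.303 million.
ΔM = M₂ − M₁ = 4889.303 − 2880.444 = 2008.859 million.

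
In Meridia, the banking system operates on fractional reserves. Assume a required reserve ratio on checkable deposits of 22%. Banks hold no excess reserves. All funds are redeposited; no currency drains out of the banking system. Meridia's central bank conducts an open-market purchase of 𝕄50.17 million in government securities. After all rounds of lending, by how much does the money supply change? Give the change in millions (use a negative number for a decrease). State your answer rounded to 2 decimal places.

The simple money multiplier is m = 1/rr = 1/0.22 ≈ 4.54545.
An open-market purchase increases the monetary base by 50.17 million, so ΔM = m × ΔMB = 4.54545 × 50.17 ≈ 228.0452 million.

𝕄228.05 million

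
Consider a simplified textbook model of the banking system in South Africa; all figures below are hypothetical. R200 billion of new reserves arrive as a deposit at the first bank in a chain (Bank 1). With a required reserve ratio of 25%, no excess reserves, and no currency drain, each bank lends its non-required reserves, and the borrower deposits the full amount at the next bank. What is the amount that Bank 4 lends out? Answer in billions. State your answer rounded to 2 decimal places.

Each bank lends a fraction (1 − rr) = 0.7500 of the deposit it receives, so Bank 4 receives 200·0.7500^3 and lends 200·0.7500^4 ≈ 63.2812 billion.

R63.28 billion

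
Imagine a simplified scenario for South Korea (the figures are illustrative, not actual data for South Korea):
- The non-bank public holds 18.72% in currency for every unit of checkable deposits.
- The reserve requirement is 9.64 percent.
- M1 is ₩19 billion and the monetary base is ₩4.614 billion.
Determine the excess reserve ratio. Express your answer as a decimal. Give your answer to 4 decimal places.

0.0047

Using m = M/MB = 19/4.614 ≈ 4.117902. Since m = (1 + c)/(c + rr + e), the denominator satisfies c + rr + e = (1 + c)/m = (1 + 0.1872) / 4.117902 ≈ 0.288302.
With c = 0.1872 and rr = 0.0964, the excess reserve ratio is 0.288302 − 0.1872 − 0.0964 = 0.004702.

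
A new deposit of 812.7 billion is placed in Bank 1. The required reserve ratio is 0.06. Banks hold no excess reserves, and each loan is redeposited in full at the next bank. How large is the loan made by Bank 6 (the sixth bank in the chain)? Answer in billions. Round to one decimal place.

560.7 billion

Each bank lends a fraction (1 − rr) = 0.9400 of the deposit it receives, so Bank 6 receives 812.7·0.9400^5 and lends 812.7·0.9400^6 ≈ 560.6572 billion.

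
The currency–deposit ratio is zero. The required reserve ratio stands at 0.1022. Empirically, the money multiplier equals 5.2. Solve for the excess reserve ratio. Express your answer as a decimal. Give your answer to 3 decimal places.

0.090

Using m = 5.2. Since m = (1 + c)/(c + rr + e), the denominator satisfies c + rr + e = (1 + c)/m = (1 + 0) / 5.2 ≈ 0.192308.
With c = 0 and rr = 0.1022, the excess reserve ratio is 0.192308 − 0 − 0.1022 = 0.090108.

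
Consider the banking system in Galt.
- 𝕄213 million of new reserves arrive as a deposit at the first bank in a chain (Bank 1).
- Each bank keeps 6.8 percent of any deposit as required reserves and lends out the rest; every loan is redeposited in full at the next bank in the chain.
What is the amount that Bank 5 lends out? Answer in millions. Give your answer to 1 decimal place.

𝕄149.8 million

Each bank lends a fraction (1 − rr) = 0.9320 of the deposit it receives, so Bank 5 receives 213·0.9320^4 and lends 213·0.9320^5 ≈ 149.7818 million.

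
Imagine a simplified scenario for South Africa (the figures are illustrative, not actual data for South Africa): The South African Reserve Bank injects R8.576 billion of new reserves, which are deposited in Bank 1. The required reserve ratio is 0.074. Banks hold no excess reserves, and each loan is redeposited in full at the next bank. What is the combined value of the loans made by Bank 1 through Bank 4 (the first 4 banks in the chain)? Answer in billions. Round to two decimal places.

Bank i lends (1 − rr)^i of the original deposit: Bank 1 lends 8.576·0.9260 ≈ 7.9414, Bank 2 lends 8.576·0.9260² ≈ 7.3537, and so on.
Summing a geometric series: total = 8.576·[0.9260·(1 − 0.9260^4) / (1 − 0.9260)] ≈ 28.4103 billion.

R28.41 billion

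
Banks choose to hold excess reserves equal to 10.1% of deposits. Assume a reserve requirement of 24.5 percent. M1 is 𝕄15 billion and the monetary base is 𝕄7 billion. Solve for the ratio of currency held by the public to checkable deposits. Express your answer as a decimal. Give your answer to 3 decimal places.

Using m = M/MB = 15/7 ≈ 2.142857. From m = (1 + c)/(c + rr + e), rearranging gives 1 + c = m·(c + rr + e), so c·(1 − m) = m·(rr + e) − 1.
Hence c = [m·(rr + e) − 1]/(1 − m) = [2.142857 × (0.245 + 0.101) − 1] / (1 − 2.142857) ≈ 0.226250.

0.226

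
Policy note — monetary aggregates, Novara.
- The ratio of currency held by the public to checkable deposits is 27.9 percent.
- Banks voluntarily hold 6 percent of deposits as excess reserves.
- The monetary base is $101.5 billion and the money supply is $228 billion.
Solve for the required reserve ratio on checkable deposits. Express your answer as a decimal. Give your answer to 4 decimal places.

Using m = M/MB = 228/101.5 ≈ 2.246305. Since m = (1 + c)/(c + rr + e), the denominator satisfies c + rr + e = (1 + c)/m = (1 + 0.279) / 2.246305 ≈ 0.569379.
With c = 0.279 and e = 0.06, the required reserve ratio on checkable deposits is 0.569379 − 0.279 − 0.06 = 0.230379.

0.2304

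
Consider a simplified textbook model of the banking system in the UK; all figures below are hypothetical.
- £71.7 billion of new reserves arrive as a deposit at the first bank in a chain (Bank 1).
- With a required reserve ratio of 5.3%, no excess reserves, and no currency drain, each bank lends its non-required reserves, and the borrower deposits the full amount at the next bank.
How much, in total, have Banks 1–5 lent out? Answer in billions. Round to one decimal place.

£305.4 billion

Bank i lends (1 − rr)^i of the original deposit: Bank 1 lends 71.7·0.9470 = 67.8999, Bank 2 lends 71.7·0.9470² ≈ 64.3012, and so on.
Summing a geometric series: total = 71.7·[0.9470·(1 − 0.9470^5) / (1 − 0.9470)] ≈ 305.3699 billion.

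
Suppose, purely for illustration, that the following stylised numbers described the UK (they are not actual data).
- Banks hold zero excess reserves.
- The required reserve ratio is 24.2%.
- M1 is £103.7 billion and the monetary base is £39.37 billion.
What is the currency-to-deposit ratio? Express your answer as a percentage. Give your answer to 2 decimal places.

Using m = M/MB = 103.7/39.37 ≈ 2.633985. From m = (1 + c)/(c + rr + e), rearranging gives 1 + c = m·(c + rr + e), so c·(1 − m) = m·(rr + e) − 1.
Hence c = [m·(rr + e) − 1]/(1 − m) = [2.633985 × (0.242 + 0) − 1] / (1 − 2.633985) ≈ 0.221897.

22.19%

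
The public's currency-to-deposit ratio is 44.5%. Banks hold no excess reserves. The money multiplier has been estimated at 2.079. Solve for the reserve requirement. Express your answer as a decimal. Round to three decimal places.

0.250

Using m = 2.079. Since m = (1 + c)/(c + rr + e), the denominator satisfies c + rr + e = (1 + c)/m = (1 + 0.445) / 2.079 ≈ 0.695046.
With c = 0.445 and e = 0, the reserve requirement is 0.695046 − 0.445 − 0 = 0.250046.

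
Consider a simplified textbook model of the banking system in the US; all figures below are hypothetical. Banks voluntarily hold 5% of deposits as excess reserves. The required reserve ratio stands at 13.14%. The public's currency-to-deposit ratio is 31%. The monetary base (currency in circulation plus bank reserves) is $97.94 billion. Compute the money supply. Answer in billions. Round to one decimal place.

The money multiplier is m = (1 + c) / (rr + e + c) = (1 + 0.31) / (0.1314 + 0.05 + 0.31) ≈ 2.6659.
So M = m × MB = 2.6659 × 97.94 ≈ 261.0982 billion.

$261.1 billion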